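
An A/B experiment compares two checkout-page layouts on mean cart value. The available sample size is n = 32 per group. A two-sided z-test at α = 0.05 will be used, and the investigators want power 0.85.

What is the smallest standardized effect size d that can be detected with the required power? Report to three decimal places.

d ≈ 0.749

Need Φ(δ − 1.960) = 0.85, so δ = 1.960 + 1.036 = 2.996.
(The second rejection-region term Φ(−δ − z_{α/2}) is negligible and dropped.)
δ = d·√(n/2) ⇒ d = δ/√(n/2) = 2.996/√(32/2) = 0.7491.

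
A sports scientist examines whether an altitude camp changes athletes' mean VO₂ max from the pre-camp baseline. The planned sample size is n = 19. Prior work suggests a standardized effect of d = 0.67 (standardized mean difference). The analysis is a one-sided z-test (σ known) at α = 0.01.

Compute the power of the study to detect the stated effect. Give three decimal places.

Noncentrality parameter: δ = d·√n = 0.67 × √19 = 2.9205
Critical value for a one-sided test at α = 0.01: z_α = 2.326.
Power = Φ(δ − 2.326) = Φ(0.594) = 0.7238.

Power ≈ 0.724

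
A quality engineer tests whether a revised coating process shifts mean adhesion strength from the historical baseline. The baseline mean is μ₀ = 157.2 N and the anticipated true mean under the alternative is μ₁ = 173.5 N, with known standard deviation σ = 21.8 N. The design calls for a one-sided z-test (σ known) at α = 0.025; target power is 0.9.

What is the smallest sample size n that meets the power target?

Standardized effect: d = |μ₁ − μ₀| / σ = |173.5 − 157.2| / 21.8 = 0.7477
For power 0.9 need Φ(δ − z_{0.025}) = 0.9, so δ = z_{0.025} + z_{0.10} = 1.960 + 1.282 = 3.242.
δ = d·√n ⇒ n = (δ/d)² = (3.242 / 0.7477)² = 18.79.
Round up to the next whole unit.

n = 19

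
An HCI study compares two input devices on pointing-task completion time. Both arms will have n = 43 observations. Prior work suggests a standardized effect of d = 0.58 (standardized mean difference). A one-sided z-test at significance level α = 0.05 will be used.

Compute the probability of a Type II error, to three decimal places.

β ≈ 0.148

Noncentrality parameter: δ = d·√(n/2) = 0.58 × √(43/2) = 2.6893
One-sided α = 0.05 → critical value z_{0.05} = 1.645.
Power = Φ(δ − 1.645) = Φ(1.044) = 0.8519.
Type II error: β = 1 − power = 1 − 0.8519 = 0.1481.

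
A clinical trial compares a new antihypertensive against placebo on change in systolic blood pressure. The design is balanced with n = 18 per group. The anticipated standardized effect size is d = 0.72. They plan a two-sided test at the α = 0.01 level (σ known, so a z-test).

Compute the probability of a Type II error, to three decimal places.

Noncentrality parameter: δ = d·√(n/2) = 0.72 × √(18/2) = 2.1600
Two-sided α = 0.01 → critical value z_{0.005} = 2.576.
Power = Φ(δ − 2.576) + Φ(−δ − 2.576) = Φ(-0.416) + Φ(-4.736) = 0.3388 + 0.0000 = 0.3388.
Type II error: β = 1 − power = 1 − 0.3388 = 0.6612.

β ≈ 0.661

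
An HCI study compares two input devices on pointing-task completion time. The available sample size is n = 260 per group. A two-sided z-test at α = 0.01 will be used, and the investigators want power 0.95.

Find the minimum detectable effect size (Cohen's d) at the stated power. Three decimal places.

Required noncentrality: δ = z_{0.005} + z_{0.05} = 2.576 + 1.645 = 4.221.
(Lower-tail contribution to power is negligible for δ > 0.)
δ = d·√(n/2) ⇒ d = δ/√(n/2) = 4.221/√(260/2) = 0.3702.

d ≈ 0.370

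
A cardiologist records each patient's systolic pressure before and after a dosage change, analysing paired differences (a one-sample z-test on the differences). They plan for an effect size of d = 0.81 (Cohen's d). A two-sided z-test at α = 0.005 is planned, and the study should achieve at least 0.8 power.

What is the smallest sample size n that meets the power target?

Set Φ(δ − 2.807) = 0.8; then δ − 2.807 = Φ⁻¹(0.8) = 0.842, giving δ = 3.649.
(Ignoring the negligible lower-tail rejection probability gives the usual closed-form inversion.)
δ = d·√n ⇒ n = (δ/d)² = (3.649 / 0.81)² = 20.29.
Round up to the next whole unit.

n = 21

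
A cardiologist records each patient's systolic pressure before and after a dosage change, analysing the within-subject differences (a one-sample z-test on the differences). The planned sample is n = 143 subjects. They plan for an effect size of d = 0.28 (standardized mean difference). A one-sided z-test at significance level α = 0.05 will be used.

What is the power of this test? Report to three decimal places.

Noncentrality parameter: δ = d·√n = 0.28 × √143 = 3.3483
One-sided α = 0.05 → critical value z_{0.05} = 1.645.
Power = Φ(δ − 1.645) = Φ(1.703) = 0.9558.

Power ≈ 0.956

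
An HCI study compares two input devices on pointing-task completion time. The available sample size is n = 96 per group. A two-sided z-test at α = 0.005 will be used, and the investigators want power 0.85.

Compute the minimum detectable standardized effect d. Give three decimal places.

d ≈ 0.555

Required noncentrality: δ = z_{0.0025} + z_{0.15} = 2.807 + 1.036 = 3.843.
(Lower-tail contribution to power is negligible for δ > 0.)
δ = d·√(n/2) ⇒ d = δ/√(n/2) = 3.843/√(96/2) = 0.5548.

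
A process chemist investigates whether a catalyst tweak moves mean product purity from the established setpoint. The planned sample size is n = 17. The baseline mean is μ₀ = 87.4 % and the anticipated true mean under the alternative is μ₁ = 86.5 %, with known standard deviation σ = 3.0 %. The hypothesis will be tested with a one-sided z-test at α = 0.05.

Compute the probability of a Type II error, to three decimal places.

β ≈ 0.658

Standardized effect: d = |μ₁ − μ₀| / σ = |86.5 − 87.4| / 3.0 = 0.3000
Noncentrality parameter: δ = d·√n = 0.3000 × √17 = 1.2369
Critical value for a one-sided test at α = 0.05: z_α = 1.645.
Power = P(Z > 1.645 − δ) = Φ(-0.408) = 0.3417.
Type II error: β = 1 − power = 1 − 0.3417 = 0.6583.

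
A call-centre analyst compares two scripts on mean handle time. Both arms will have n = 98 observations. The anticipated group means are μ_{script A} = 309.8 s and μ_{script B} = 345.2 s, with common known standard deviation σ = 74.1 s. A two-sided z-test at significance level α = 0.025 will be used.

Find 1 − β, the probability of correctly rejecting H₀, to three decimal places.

Power ≈ 0.865

Standardized effect: d = |μ_{script A} − μ_{script B}| / σ = |309.8 − 345.2| / 74.1 = 0.4777
Noncentrality parameter: δ = d·√(n/2) = 0.4777 × √(98/2) = 3.3441
Critical value for a two-sided test at α = 0.025: z_{α/2} = 2.241.
Power = Φ(δ − 2.241) + Φ(−δ − 2.241) = Φ(1.103) + Φ(-5.586) = 0.8649 + 0.0000 = 0.8649.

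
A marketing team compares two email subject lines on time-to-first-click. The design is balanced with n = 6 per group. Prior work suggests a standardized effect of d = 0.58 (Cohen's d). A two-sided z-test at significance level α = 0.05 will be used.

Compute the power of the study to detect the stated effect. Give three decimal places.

Noncentrality parameter: δ = d·√(n/2) = 0.58 × √(6/2) = 1.0046
Two-sided α = 0.05 → critical value z_{0.025} = 1.960.
Power = Φ(δ − 1.960) + Φ(−δ − 1.960) = Φ(-0.955) + Φ(-2.965) = 0.1697 + 0.0015 = 0.1712.

Power ≈ 0.171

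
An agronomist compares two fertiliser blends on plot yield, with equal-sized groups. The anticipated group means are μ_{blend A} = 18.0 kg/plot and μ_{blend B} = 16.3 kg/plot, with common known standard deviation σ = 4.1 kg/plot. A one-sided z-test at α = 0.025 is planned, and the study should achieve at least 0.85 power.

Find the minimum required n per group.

Standardized effect: d = |μ_{blend A} − μ_{blend B}| / σ = |18.0 − 16.3| / 4.1 = 0.4146
For power 0.85 need Φ(δ − z_{0.025}) = 0.85, so δ = z_{0.025} + z_{0.15} = 1.960 + 1.036 = 2.996.
δ = d·√(n/2) ⇒ n = 2(δ/d)² = 2 × (2.996 / 0.4146)² = 104.45.
Round up to the next whole unit.

n = 105 per group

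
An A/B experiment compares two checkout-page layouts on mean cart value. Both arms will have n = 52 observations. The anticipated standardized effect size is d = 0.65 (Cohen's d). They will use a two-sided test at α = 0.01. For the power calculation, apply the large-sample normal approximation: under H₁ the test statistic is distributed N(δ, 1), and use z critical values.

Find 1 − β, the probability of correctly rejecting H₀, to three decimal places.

Power ≈ 0.770

Noncentrality parameter: δ = d·√(n/2) = 0.65 × √(52/2) = 3.3144
Two-sided α = 0.01 → critical value z_{0.005} = 2.576.
Power = Φ(δ − 2.576) + Φ(−δ − 2.576) = Φ(0.739) + Φ(-5.890) = 0.7699 + 0.0000 = 0.7699.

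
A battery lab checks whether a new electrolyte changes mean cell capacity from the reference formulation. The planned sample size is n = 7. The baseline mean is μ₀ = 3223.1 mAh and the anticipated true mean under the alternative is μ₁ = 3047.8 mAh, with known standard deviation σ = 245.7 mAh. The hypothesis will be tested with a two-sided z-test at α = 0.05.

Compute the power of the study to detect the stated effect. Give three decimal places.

Standardized effect: d = |μ₁ − μ₀| / σ = |3047.8 − 3223.1| / 245.7 = 0.7135
Noncentrality parameter: δ = d·√n = 0.7135 × √7 = 1.8877
Critical value for a two-sided test at α = 0.05: z_{α/2} = 1.960.
Power = Φ(δ − 1.960) + Φ(−δ − 1.960) = Φ(-0.072) + Φ(-3.848) = 0.4712 + 0.0001 = 0.4712.

Power ≈ 0.471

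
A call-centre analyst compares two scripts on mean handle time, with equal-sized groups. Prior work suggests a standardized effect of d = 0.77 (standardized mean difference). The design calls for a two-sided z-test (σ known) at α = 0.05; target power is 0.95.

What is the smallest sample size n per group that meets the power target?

n = 44 per group

For power 0.95 need Φ(δ − z_{0.025}) = 0.95, so δ = z_{0.025} + z_{0.05} = 1.960 + 1.645 = 3.605.
(The Φ(−δ − z_{α/2}) term is vanishingly small for δ > 0 and is dropped in the standard sample-size formula.)
δ = d·√(n/2) ⇒ n = 2(δ/d)² = 2 × (3.605 / 0.77)² = 43.83.
Round up to the next whole unit.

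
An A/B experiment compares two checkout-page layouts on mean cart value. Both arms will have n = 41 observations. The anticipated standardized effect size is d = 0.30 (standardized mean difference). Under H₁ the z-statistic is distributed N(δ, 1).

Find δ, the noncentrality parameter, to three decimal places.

δ ≈ 1.358

The noncentrality parameter scales effect size by the design's sample-size factor: δ = d·√(n/2) = 0.30 × √(41/2) = 1.3583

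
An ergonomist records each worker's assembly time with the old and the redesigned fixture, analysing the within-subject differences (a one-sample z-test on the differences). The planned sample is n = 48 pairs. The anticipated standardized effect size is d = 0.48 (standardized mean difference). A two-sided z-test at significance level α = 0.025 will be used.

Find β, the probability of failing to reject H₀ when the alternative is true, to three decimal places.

β ≈ 0.139

Noncentrality parameter: δ = d·√n = 0.48 × √48 = 3.3255
Critical value for a two-sided test at α = 0.025: z_{α/2} = 2.241.
Power = Φ(δ − 2.241) + Φ(−δ − 2.241) = Φ(1.084) + Φ(-5.567) = 0.8608 + 0.0000 = 0.8608.
Type II error: β = 1 − power = 1 − 0.8608 = 0.1392.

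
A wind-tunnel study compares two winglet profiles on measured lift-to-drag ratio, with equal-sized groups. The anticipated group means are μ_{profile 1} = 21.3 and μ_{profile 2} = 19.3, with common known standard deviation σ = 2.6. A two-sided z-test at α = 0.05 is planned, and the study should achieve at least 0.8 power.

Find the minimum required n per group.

Standardized effect: d = |μ_{profile 1} − μ_{profile 2}| / σ = |21.3 − 19.3| / 2.6 = 0.7692
Set Φ(δ − 1.960) = 0.8; then δ − 1.960 = Φ⁻¹(0.8) = 0.842, giving δ = 2.802.
(The Φ(−δ − z_{α/2}) term is vanishingly small for δ > 0 and is dropped in the standard sample-size formula.)
δ = d·√(n/2) ⇒ n = 2(δ/d)² = 2 × (2.802 / 0.7692)² = 26.53.
Rounding up, n = 27 per group.

n = 27 per group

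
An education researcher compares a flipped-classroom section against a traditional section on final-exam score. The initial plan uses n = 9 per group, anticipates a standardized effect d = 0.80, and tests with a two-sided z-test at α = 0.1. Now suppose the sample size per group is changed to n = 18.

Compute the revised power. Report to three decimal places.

Power ≈ 0.775

With n = 18 per group: δ = d·√(n/2) = 0.80 × √(18/2) = 2.4000. Critical value z_{0.05} = 1.645.
Revised power = Φ(δ − 1.645) + Φ(−δ − 1.645) = Φ(0.755) + Φ(-4.045) = 0.7749 + 0.0000 = 0.7749.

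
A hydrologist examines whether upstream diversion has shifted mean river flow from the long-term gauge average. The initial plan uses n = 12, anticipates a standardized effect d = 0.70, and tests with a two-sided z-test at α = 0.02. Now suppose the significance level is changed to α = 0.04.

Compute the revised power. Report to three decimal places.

δ = d·√n = 0.70 × √12 = 2.4249 (unchanged). New critical value: z_{0.02} = 2.054.
Revised power = Φ(δ − 2.054) + Φ(−δ − 2.054) = Φ(0.371) + Φ(-4.479) = 0.6447 + 0.0000 = 0.6447.

Power ≈ 0.645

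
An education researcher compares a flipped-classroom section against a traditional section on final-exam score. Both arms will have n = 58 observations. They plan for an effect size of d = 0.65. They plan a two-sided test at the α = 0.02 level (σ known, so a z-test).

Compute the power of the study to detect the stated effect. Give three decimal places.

Power ≈ 0.880

Noncentrality parameter: δ = d·√(n/2) = 0.65 × √(58/2) = 3.5004
Two-sided α = 0.02 → critical value z_{0.01} = 2.326.
Power = Φ(δ − 2.326) + Φ(−δ − 2.326) = Φ(1.174) + Φ(-5.827) = 0.8798 + 0.0000 = 0.8798.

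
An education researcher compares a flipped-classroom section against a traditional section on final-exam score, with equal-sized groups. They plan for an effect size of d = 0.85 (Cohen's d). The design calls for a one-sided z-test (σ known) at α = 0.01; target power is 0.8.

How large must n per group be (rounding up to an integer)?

Set Φ(δ − 2.326) = 0.8; then δ − 2.326 = Φ⁻¹(0.8) = 0.842, giving δ = 3.168.
δ = d·√(n/2) ⇒ n = 2(δ/d)² = 2 × (3.168 / 0.85)² = 27.78.
Rounding up, n = 28 per group.

n = 28 per group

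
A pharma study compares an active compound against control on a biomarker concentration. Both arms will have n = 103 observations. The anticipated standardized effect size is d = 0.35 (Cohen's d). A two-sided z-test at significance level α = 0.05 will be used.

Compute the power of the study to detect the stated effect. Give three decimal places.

Power ≈ 0.709

Noncentrality parameter: λ = d·√(n/2) = 0.35 × √(103/2) = 2.5117
Critical value for a two-sided test at α = 0.05: z_{α/2} = 1.960.
Power = Φ(λ − 1.960) + Φ(−λ − 1.960) = Φ(0.552) + Φ(-4.472) = 0.7094 + 0.0000 = 0.7094.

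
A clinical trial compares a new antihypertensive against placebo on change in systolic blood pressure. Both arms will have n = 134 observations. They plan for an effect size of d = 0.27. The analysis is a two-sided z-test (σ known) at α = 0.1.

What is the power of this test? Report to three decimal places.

Noncentrality parameter: δ = d·√(n/2) = 0.27 × √(134/2) = 2.2100
Critical value for a two-sided test at α = 0.1: z_{α/2} = 1.645.
Power = Φ(δ − 1.645) + Φ(−δ − 1.645) = Φ(0.565) + Φ(-3.855) = 0.7140 + 0.0001 = 0.7141.

Power ≈ 0.714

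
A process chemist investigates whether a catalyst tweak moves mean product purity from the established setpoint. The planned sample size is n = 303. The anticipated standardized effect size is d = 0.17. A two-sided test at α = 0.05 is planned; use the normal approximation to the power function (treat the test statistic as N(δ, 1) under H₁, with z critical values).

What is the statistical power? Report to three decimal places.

Power ≈ 0.841

Noncentrality parameter: δ = d·√n = 0.17 × √303 = 2.9592
Critical value for a two-sided test at α = 0.05: z_{α/2} = 1.960.
Power = Φ(δ − 1.960) + Φ(−δ − 1.960) = Φ(0.999) + Φ(-4.919) = 0.8412 + 0.0000 = 0.8412.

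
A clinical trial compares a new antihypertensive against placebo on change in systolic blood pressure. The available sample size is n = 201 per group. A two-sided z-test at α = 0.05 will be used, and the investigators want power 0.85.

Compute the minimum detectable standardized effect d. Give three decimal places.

Required noncentrality: δ = z_{0.025} + z_{0.15} = 1.960 + 1.036 = 2.996.
(The second rejection-region term Φ(−δ − z_{α/2}) is negligible and dropped.)
δ = d·√(n/2) ⇒ d = δ/√(n/2) = 2.996/√(201/2) = 0.2989.

d ≈ 0.299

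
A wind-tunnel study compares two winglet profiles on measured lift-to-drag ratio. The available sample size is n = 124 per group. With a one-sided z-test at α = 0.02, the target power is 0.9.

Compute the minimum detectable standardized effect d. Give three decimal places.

Required noncentrality: δ = z_{0.02} + z_{0.10} = 2.054 + 1.282 = 3.335.
δ = d·√(n/2) ⇒ d = δ/√(n/2) = 3.335/√(124/2) = 0.4236.

d ≈ 0.424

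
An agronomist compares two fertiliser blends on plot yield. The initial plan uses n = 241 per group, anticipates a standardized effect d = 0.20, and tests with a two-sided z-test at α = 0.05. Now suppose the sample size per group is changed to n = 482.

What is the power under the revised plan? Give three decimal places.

Power ≈ 0.874

With n = 482 per group: δ = d·√(n/2) = 0.20 × √(482/2) = 3.1048. Critical value z_{0.025} = 1.960.
Revised power = Φ(δ − 1.960) + Φ(−δ − 1.960) = Φ(1.145) + Φ(-5.065) = 0.8739 + 0.0000 = 0.8739.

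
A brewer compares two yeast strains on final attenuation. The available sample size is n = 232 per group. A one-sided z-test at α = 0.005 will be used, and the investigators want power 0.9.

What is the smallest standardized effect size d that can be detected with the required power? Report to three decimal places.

d ≈ 0.358

Need Φ(δ − 2.576) = 0.9, so δ = 2.576 + 1.282 = 3.857.
δ = d·√(n/2) ⇒ d = δ/√(n/2) = 3.857/√(232/2) = 0.3581.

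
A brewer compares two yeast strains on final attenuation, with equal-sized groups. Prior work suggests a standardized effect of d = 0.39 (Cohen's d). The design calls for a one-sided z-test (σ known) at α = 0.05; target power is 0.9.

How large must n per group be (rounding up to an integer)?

n = 113 per group

Set Φ(δ − 1.645) = 0.9; then δ − 1.645 = Φ⁻¹(0.9) = 1.282, giving δ = 2.926.
δ = d·√(n/2) ⇒ n = 2(δ/d)² = 2 × (2.926 / 0.39)² = 112.61.
Rounding up, n = 113 per group.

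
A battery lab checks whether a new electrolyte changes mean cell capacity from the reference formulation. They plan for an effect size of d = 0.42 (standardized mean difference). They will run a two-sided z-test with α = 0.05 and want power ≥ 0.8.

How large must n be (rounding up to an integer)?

For power 0.8 need Φ(δ − z_{0.025}) = 0.8, so δ = z_{0.025} + z_{0.20} = 1.960 + 0.842 = 2.802.
(Ignoring the negligible lower-tail rejection probability gives the usual closed-form inversion.)
δ = d·√n ⇒ n = (δ/d)² = (2.802 / 0.42)² = 44.49.
Round up to the next whole unit.

n = 45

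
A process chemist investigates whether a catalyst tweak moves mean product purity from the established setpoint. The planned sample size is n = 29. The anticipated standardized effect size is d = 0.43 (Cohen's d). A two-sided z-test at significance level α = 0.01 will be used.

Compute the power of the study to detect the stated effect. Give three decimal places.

Power ≈ 0.397

Noncentrality parameter: δ = d·√n = 0.43 × √29 = 2.3156
Two-sided α = 0.01 → critical value z_{0.005} = 2.576.
Power = Φ(δ − 2.576) + Φ(−δ − 2.576) = Φ(-0.260) + Φ(-4.891) = 0.3974 + 0.0000 = 0.3974.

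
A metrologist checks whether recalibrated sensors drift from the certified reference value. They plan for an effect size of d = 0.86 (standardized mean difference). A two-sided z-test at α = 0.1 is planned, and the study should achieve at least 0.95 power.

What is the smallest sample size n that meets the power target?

n = 15

For power 0.95 need Φ(δ − z_{0.05}) = 0.95, so δ = z_{0.05} + z_{0.05} = 1.645 + 1.645 = 3.290.
(For δ > 0 the lower-tail rejection region contributes negligibly to power, so the one-term inversion is standard.)
δ = d·√n ⇒ n = (δ/d)² = (3.290 / 0.86)² = 14.63.
Round up to the next whole unit.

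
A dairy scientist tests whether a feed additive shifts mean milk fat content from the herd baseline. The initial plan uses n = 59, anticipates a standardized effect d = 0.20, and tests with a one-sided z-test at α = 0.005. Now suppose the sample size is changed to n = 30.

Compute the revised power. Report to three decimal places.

Power ≈ 0.069

With n = 30: δ = d·√n = 0.20 × √30 = 1.0954. Critical value z_{0.005} = 2.576.
Revised power = Φ(δ − 2.576) = Φ(-1.480) = 0.0694.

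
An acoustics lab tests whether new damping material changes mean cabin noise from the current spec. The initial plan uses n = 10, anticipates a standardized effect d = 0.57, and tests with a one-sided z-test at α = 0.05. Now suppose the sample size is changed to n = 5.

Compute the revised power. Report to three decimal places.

Power ≈ 0.356

With n = 5: δ = d·√n = 0.57 × √5 = 1.2746. Critical value z_{0.05} = 1.645.
Revised power = Φ(δ − 1.645) = Φ(-0.370) = 0.3556.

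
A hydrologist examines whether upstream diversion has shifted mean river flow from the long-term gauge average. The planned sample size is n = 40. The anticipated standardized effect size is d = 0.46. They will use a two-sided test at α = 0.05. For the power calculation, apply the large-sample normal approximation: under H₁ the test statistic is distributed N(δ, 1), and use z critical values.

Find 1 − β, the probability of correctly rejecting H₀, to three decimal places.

Power ≈ 0.829

Noncentrality parameter: δ = d·√n = 0.46 × √40 = 2.9093
Critical value for a two-sided test at α = 0.05: z_{α/2} = 1.960.
Power = Φ(δ − 1.960) + Φ(−δ − 1.960) = Φ(0.949) + Φ(-4.869) = 0.8288 + 0.0000 = 0.8288.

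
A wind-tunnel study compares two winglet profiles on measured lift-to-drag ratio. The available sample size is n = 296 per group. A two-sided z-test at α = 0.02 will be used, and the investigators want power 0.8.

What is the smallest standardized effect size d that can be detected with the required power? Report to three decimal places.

Required noncentrality: δ = z_{0.01} + z_{0.20} = 2.326 + 0.842 = 3.168.
(Lower-tail contribution to power is negligible for δ > 0.)
δ = d·√(n/2) ⇒ d = δ/√(n/2) = 3.168/√(296/2) = 0.2604.

d ≈ 0.260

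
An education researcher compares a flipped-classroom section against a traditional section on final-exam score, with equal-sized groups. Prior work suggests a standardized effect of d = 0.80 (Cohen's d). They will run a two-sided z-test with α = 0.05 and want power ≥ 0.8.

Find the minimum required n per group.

n = 25 per group

Set Φ(δ − 1.960) = 0.8; then δ − 1.960 = Φ⁻¹(0.8) = 0.842, giving δ = 2.802.
(The Φ(−δ − z_{α/2}) term is vanishingly small for δ > 0 and is dropped in the standard sample-size formula.)
δ = d·√(n/2) ⇒ n = 2(δ/d)² = 2 × (2.802 / 0.80)² = 24.53.
Round up to the next whole unit.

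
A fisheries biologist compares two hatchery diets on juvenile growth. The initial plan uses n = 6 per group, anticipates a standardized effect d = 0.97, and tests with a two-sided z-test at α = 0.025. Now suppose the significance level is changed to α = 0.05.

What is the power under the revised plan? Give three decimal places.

δ = d·√(n/2) = 0.97 × √(6/2) = 1.6801 (unchanged). New critical value: z_{0.025} = 1.960.
Revised power = Φ(δ − 1.960) + Φ(−δ − 1.960) = Φ(-0.280) + Φ(-3.640) = 0.3898 + 0.0001 = 0.3899.

Power ≈ 0.390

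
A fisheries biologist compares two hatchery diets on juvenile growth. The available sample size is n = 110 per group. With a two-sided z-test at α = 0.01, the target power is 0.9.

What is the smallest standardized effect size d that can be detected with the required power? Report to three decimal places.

Need Φ(δ − 2.576) = 0.9, so δ = 2.576 + 1.282 = 3.857.
(The second rejection-region term Φ(−δ − z_{α/2}) is negligible and dropped.)
δ = d·√(n/2) ⇒ d = δ/√(n/2) = 3.857/√(110/2) = 0.5201.

d ≈ 0.520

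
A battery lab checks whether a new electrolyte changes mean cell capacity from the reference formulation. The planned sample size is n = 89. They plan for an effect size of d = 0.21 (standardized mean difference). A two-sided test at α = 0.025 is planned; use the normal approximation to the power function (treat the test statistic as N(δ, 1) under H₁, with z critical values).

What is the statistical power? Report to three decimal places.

Power ≈ 0.397

Noncentrality parameter: δ = d·√n = 0.21 × √89 = 1.9811
Critical value for a two-sided test at α = 0.025: z_{α/2} = 2.241.
Power = Φ(δ − 2.241) + Φ(−δ − 2.241) = Φ(-0.260) + Φ(-4.223) = 0.3973 + 0.0000 = 0.3973.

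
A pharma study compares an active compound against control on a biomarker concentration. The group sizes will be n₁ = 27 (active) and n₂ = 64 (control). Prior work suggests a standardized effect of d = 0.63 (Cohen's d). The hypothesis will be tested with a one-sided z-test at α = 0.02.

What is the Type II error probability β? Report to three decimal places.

β ≈ 0.245

Noncentrality parameter: δ = d / √(1/n₁ + 1/n₂) = 0.63 / √(1/27 + 1/64) = 2.7453
One-sided α = 0.02 → critical value z_{0.02} = 2.054.
Power = P(Z > 2.054 − δ) = Φ(0.692) = 0.7554.
Type II error: β = 1 − power = 1 − 0.7554 = 0.2446.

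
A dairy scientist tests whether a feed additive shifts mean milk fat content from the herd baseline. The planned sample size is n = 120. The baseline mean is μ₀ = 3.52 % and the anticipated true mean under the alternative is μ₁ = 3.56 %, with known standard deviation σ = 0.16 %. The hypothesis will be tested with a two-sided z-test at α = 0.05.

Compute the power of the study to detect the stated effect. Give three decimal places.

Power ≈ 0.782

Standardized effect: d = |μ₁ − μ₀| / σ = |3.56 − 3.52| / 0.16 = 0.2500
Noncentrality parameter: δ = d·√n = 0.2500 × √120 = 2.7386
Critical value for a two-sided test at α = 0.05: z_{α/2} = 1.960.
Power = Φ(δ − 1.960) + Φ(−δ − 1.960) = Φ(0.779) + Φ(-4.699) = 0.7819 + 0.0000 = 0.7819.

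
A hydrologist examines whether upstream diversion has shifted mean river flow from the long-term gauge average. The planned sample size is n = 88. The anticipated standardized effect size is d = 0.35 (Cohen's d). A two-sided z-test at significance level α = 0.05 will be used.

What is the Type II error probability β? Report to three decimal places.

Noncentrality parameter: δ = d·√n = 0.35 × √88 = 3.2833
Two-sided α = 0.05 → critical value z_{0.025} = 1.960.
Power = Φ(δ − 1.960) + Φ(−δ − 1.960) = Φ(1.323) + Φ(-5.243) = 0.9071 + 0.0000 = 0.9071.
Type II error: β = 1 − power = 1 − 0.9071 = 0.0929.

β ≈ 0.093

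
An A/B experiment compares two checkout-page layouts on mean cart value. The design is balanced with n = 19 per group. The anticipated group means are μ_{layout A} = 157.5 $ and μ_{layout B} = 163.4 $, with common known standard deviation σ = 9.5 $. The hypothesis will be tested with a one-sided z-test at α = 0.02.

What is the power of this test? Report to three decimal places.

Standardized effect: d = |μ_{layout A} − μ_{layout B}| / σ = |157.5 − 163.4| / 9.5 = 0.6211
Noncentrality parameter: δ = d·√(n/2) = 0.6211 × √(19/2) = 1.9142
One-sided α = 0.02 → critical value z_{0.02} = 2.054.
Power = P(Z > 2.054 − δ) = Φ(-0.140) = 0.4445.

Power ≈ 0.445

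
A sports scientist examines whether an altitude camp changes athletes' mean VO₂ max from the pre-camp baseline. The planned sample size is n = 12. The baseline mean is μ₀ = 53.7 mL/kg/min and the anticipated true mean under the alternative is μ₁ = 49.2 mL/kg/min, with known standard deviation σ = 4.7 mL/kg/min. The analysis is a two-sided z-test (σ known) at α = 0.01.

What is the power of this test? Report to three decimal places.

Standardized effect: d = |μ₁ − μ₀| / σ = |49.2 − 53.7| / 4.7 = 0.9574
Noncentrality parameter: δ = d·√n = 0.9574 × √12 = 3.3167
Two-sided α = 0.01 → critical value z_{0.005} = 2.576.
Power = Φ(δ − 2.576) + Φ(−δ − 2.576) = Φ(0.741) + Φ(-5.893) = 0.7706 + 0.0000 = 0.7706.

Power ≈ 0.771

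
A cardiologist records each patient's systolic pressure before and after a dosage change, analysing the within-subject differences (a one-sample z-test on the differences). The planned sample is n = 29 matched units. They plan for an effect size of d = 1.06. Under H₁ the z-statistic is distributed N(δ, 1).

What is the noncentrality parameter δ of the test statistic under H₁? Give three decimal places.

δ ≈ 5.708

The noncentrality parameter scales effect size by the design's sample-size factor: δ = d·√n = 1.06 × √29 = 5.7083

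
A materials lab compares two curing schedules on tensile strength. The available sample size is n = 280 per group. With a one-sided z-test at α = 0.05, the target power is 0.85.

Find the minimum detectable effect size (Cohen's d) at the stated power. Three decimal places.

d ≈ 0.227

Required noncentrality: δ = z_{0.05} + z_{0.15} = 1.645 + 1.036 = 2.681.
δ = d·√(n/2) ⇒ d = δ/√(n/2) = 2.681/√(280/2) = 0.2266.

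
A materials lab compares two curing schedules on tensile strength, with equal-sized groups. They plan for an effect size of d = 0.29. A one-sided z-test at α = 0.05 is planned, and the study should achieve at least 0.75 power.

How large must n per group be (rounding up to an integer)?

For power 0.75 need Φ(δ − z_{0.05}) = 0.75, so δ = z_{0.05} + z_{0.25} = 1.645 + 0.674 = 2.319.
δ = d·√(n/2) ⇒ n = 2(δ/d)² = 2 × (2.319 / 0.29)² = 127.93.
Rounding up, n = 128 per group.

n = 128 per group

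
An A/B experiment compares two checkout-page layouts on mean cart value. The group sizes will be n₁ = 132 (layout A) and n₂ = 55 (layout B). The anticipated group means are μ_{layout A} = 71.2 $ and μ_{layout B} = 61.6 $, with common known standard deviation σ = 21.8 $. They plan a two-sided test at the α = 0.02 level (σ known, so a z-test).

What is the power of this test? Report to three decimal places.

Power ≈ 0.662

Standardized effect: d = |μ_{layout A} − μ_{layout B}| / σ = |71.2 − 61.6| / 21.8 = 0.4404
Noncentrality parameter: δ = d / √(1/n₁ + 1/n₂) = 0.4404 / √(1/132 + 1/55) = 2.7439
Critical value for a two-sided test at α = 0.02: z_{α/2} = 2.326.
Power = Φ(δ − 2.326) + Φ(−δ − 2.326) = Φ(0.418) + Φ(-5.070) = 0.6618 + 0.0000 = 0.6618.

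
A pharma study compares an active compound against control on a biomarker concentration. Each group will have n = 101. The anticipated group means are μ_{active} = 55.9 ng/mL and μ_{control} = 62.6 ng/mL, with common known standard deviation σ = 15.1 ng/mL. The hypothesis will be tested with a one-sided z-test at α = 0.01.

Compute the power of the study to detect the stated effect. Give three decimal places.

Power ≈ 0.796

Standardized effect: d = |μ_{active} − μ_{control}| / σ = |55.9 − 62.6| / 15.1 = 0.4437
Noncentrality parameter: δ = d·√(n/2) = 0.4437 × √(101/2) = 3.1531
Critical value for a one-sided test at α = 0.01: z_α = 2.326.
Power = P(Z > 2.326 − δ) = Φ(0.827) = 0.7958.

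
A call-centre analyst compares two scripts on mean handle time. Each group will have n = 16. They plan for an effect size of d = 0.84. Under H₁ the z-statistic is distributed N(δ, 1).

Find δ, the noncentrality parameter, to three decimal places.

The noncentrality parameter scales effect size by the design's sample-size factor: δ = d·√(n/2) = 0.84 × √(16/2) = 2.3759

δ ≈ 2.376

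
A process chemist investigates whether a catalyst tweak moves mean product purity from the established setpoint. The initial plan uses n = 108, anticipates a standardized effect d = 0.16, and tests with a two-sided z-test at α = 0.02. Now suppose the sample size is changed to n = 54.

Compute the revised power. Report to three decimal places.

Power ≈ 0.125

With n = 54: δ = d·√n = 0.16 × √54 = 1.1758. Critical value z_{0.01} = 2.326.
Revised power = Φ(δ − 2.326) + Φ(−δ − 2.326) = Φ(-1.151) + Φ(-3.502) = 0.1249 + 0.0002 = 0.1252.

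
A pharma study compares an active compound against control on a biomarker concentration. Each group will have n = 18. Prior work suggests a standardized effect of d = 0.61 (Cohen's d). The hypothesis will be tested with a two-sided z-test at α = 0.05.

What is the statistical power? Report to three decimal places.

Power ≈ 0.448

Noncentrality parameter: δ = d·√(n/2) = 0.61 × √(18/2) = 1.8300
Two-sided α = 0.05 → critical value z_{0.025} = 1.960.
Power = Φ(δ − 1.960) + Φ(−δ − 1.960) = Φ(-0.130) + Φ(-3.790) = 0.4483 + 0.0001 = 0.4484.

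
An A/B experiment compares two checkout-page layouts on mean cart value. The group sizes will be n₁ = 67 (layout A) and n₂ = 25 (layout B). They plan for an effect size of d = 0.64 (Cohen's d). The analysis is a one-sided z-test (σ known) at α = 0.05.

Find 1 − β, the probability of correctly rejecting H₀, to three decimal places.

Power ≈ 0.861

Noncentrality parameter: δ = d / √(1/n₁ + 1/n₂) = 0.64 / √(1/67 + 1/25) = 2.7308
Critical value for a one-sided test at α = 0.05: z_α = 1.645.
Power = Φ(δ − 1.645) = Φ(1.086) = 0.8613.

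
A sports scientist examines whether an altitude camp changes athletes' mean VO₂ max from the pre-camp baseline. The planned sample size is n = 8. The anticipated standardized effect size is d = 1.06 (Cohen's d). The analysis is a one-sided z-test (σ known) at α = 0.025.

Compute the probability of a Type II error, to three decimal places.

β ≈ 0.150

Noncentrality parameter: δ = d·√n = 1.06 × √8 = 2.9981
Critical value for a one-sided test at α = 0.025: z_α = 1.960.
Power = Φ(δ − 1.960) = Φ(1.038) = 0.8504.
Type II error: β = 1 − power = 1 − 0.8504 = 0.1496.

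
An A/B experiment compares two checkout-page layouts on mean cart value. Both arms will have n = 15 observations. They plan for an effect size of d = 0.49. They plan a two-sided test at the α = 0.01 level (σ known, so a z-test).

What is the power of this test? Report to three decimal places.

Power ≈ 0.109

Noncentrality parameter: δ = d·√(n/2) = 0.49 × √(15/2) = 1.3419
Critical value for a two-sided test at α = 0.01: z_{α/2} = 2.576.
Power = Φ(δ − 2.576) + Φ(−δ − 2.576) = Φ(-1.234) + Φ(-3.918) = 0.1086 + 0.0000 = 0.1087.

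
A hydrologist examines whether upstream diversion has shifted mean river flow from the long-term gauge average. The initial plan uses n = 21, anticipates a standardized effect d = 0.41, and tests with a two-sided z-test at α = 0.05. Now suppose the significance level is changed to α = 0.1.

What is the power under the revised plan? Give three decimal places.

Power ≈ 0.593

δ = d·√n = 0.41 × √21 = 1.8789 (unchanged). New critical value: z_{0.05} = 1.645.
Revised power = Φ(δ − 1.645) + Φ(−δ − 1.645) = Φ(0.234) + Φ(-3.524) = 0.5925 + 0.0002 = 0.5927.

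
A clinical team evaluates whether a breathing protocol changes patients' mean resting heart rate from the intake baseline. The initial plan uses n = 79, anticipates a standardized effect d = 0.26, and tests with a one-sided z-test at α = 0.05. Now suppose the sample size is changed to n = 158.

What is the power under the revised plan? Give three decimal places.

With n = 158: δ = d·√n = 0.26 × √158 = 3.2681. Critical value z_{0.05} = 1.645.
Revised power = Φ(δ − 1.645) = Φ(1.623) = 0.9477.

Power ≈ 0.948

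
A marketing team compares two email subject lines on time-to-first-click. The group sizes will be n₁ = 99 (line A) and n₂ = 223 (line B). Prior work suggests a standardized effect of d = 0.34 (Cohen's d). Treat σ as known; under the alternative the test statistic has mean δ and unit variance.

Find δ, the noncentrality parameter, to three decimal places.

δ = d / √(1/n₁ + 1/n₂) = 0.34 / √(1/99 + 1/223) = 2.8153

δ ≈ 2.815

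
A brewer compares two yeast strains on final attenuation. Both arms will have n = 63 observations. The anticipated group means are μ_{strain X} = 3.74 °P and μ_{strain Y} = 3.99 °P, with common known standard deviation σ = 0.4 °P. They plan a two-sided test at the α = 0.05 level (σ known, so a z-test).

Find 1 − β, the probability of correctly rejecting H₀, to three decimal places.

Power ≈ 0.939

Standardized effect: d = |μ_{strain X} − μ_{strain Y}| / σ = |3.74 − 3.99| / 0.4 = 0.6250
Noncentrality parameter: δ = d·√(n/2) = 0.6250 × √(63/2) = 3.5078
Critical value for a two-sided test at α = 0.05: z_{α/2} = 1.960.
Power = Φ(δ − 1.960) + Φ(−δ − 1.960) = Φ(1.548) + Φ(-5.468) = 0.9392 + 0.0000 = 0.9392.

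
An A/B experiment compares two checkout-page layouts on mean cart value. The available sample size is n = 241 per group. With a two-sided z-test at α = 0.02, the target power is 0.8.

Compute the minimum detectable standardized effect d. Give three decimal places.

d ≈ 0.289

Required noncentrality: δ = z_{0.01} + z_{0.20} = 2.326 + 0.842 = 3.168.
(The second rejection-region term Φ(−δ − z_{α/2}) is negligible and dropped.)
δ = d·√(n/2) ⇒ d = δ/√(n/2) = 3.168/√(241/2) = 0.2886.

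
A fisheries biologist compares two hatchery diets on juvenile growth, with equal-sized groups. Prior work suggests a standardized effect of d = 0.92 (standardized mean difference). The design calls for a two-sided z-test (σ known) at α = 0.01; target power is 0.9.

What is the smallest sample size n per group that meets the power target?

Set Φ(δ − 2.576) = 0.9; then δ − 2.576 = Φ⁻¹(0.9) = 1.282, giving δ = 3.857.
(The Φ(−δ − z_{α/2}) term is vanishingly small for δ > 0 and is dropped in the standard sample-size formula.)
δ = d·√(n/2) ⇒ n = 2(δ/d)² = 2 × (3.857 / 0.92)² = 35.16.
Round up to the next whole unit.

n = 36 per group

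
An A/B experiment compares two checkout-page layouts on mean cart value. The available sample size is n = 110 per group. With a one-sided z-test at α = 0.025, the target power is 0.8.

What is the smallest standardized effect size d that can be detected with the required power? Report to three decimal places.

d ≈ 0.378

Need Φ(δ − 1.960) = 0.8, so δ = 1.960 + 0.842 = 2.802.
δ = d·√(n/2) ⇒ d = δ/√(n/2) = 2.802/√(110/2) = 0.3778.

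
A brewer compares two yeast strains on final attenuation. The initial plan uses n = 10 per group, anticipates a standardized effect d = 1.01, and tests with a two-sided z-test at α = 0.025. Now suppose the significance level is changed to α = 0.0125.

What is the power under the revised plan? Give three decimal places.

Power ≈ 0.405

δ = d·√(n/2) = 1.01 × √(10/2) = 2.2584 (unchanged). New critical value: z_{0.0063} = 2.498.
Revised power = Φ(δ − 2.498) + Φ(−δ − 2.498) = Φ(-0.239) + Φ(-4.756) = 0.4054 + 0.0000 = 0.4054.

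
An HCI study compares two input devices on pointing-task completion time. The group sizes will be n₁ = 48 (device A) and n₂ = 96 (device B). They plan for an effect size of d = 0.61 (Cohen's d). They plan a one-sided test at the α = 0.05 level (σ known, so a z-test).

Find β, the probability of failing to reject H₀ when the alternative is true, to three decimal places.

β ≈ 0.035

Noncentrality parameter: δ = d / √(1/n₁ + 1/n₂) = 0.61 / √(1/48 + 1/96) = 3.4507
Critical value for a one-sided test at α = 0.05: z_α = 1.645.
Power = P(Z > 1.645 − δ) = Φ(1.806) = 0.9645.
Type II error: β = 1 − power = 1 − 0.9645 = 0.0355.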